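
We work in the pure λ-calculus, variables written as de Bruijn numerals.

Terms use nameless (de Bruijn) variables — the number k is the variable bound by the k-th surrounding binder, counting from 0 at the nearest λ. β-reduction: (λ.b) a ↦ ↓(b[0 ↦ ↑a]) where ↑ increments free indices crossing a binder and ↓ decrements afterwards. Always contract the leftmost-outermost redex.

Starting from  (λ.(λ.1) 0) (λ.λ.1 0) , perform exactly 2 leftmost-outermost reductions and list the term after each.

Answer: after 2 steps: λ.λ.1 0

Working:
  start: (λ.(λ.1) 0) (λ.λ.1 0)
  →1  (λ.λ.λ.1 0) (λ.λ.1 0)
  →2  λ.λ.1 0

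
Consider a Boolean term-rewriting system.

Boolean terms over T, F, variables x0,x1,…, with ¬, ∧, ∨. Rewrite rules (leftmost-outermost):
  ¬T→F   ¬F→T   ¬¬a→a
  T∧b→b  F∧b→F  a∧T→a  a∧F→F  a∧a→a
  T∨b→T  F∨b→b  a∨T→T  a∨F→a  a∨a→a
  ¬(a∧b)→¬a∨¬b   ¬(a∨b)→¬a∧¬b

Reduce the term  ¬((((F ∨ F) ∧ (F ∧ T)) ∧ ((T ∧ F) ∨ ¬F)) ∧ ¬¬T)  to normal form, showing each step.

  start: ¬((((F ∨ F) ∧ (F ∧ T)) ∧ ((T ∧ F) ∨ ¬F)) ∧ ¬¬T)
  step 1: ¬(((F ∨ F) ∧ (F ∧ T)) ∧ ((T ∧ F) ∨ ¬F)) ∨ ¬¬¬T
  step 2: (¬((F ∨ F) ∧ (F ∧ T)) ∨ ¬((T ∧ F) ∨ ¬F)) ∨ ¬¬¬T
  step 3: ((¬(F ∨ F) ∨ ¬(F ∧ T)) ∨ ¬((T ∧ F) ∨ ¬F)) ∨ ¬¬¬T
  step 4: (((¬F ∧ ¬F) ∨ ¬(F ∧ T)) ∨ ¬((T ∧ F) ∨ ¬F)) ∨ ¬¬¬T
  step 5: ((¬F ∨ ¬(F ∧ T)) ∨ ¬((T ∧ F) ∨ ¬F)) ∨ ¬¬¬T
  step 6: ((T ∨ ¬(F ∧ T)) ∨ ¬((T ∧ F) ∨ ¬F)) ∨ ¬¬¬T
  step 7: (T ∨ ¬((T ∧ F) ∨ ¬F)) ∨ ¬¬¬T
  step 8: T ∨ ¬¬¬T
  step 9: T

Answer: normal form = T  (in 9 steps)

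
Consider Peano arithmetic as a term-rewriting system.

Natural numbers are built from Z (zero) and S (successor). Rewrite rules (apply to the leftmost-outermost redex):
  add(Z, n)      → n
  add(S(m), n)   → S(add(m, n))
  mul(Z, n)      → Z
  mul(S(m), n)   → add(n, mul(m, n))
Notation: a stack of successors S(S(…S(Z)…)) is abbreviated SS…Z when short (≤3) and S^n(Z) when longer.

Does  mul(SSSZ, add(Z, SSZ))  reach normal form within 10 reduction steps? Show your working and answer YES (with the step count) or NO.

Answer: NO — after 10 steps the term is S(S(S(S(mul(SZ, add(Z, SSZ)))))), not yet normal

Derivation:
  start: mul(SSSZ, add(Z, SSZ))
  [1] add(add(Z, SSZ), mul(SSZ, add(Z, SSZ)))
  [2] add(SSZ, mul(SSZ, add(Z, SSZ)))
  [3] S(add(SZ, mul(SSZ, add(Z, SSZ))))
  [4] S(S(add(Z, mul(SSZ, add(Z, SSZ)))))
  [5] S(S(mul(SSZ, add(Z, SSZ))))
  [6] S(S(add(add(Z, SSZ), mul(SZ, add(Z, SSZ)))))
  [7] S(S(add(SSZ, mul(SZ, add(Z, SSZ)))))
  [8] S(S(S(add(SZ, mul(SZ, add(Z, SSZ))))))
  [9] S(S(S(S(add(Z, mul(SZ, add(Z, SSZ)))))))
  [10] S(S(S(S(mul(SZ, add(Z, SSZ))))))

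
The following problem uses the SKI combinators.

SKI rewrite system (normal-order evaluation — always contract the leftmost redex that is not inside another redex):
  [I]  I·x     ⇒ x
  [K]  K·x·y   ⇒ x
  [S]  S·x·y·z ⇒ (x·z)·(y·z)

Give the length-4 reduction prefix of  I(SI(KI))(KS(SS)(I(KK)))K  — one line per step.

Answer: after 4 steps: S(I(KK))(KI(KS(SS)(I(KK))))K

Working:
  start: I(SI(KI))(KS(SS)(I(KK)))K
  →1  SI(KI)(KS(SS)(I(KK)))K
  →2  I(KS(SS)(I(KK)))(KI(KS(SS)(I(KK))))K
  →3  KS(SS)(I(KK))(KI(KS(SS)(I(KK))))K
  →4  S(I(KK))(KI(KS(SS)(I(KK))))K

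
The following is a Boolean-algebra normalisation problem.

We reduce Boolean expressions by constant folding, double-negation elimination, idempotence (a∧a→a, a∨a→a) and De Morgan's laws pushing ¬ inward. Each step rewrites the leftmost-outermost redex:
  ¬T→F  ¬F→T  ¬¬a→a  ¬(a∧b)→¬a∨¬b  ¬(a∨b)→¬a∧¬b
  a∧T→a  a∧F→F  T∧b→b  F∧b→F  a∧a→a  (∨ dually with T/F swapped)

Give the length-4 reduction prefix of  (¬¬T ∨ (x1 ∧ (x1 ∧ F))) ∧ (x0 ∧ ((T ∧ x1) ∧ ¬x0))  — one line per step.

  start: (¬¬T ∨ (x1 ∧ (x1 ∧ F))) ∧ (x0 ∧ ((T ∧ x1) ∧ ¬x0))
  →1  (T ∨ (x1 ∧ (x1 ∧ F))) ∧ (x0 ∧ ((T ∧ x1) ∧ ¬x0))
  →2  T ∧ (x0 ∧ ((T ∧ x1) ∧ ¬x0))
  →3  x0 ∧ ((T ∧ x1) ∧ ¬x0)
  →4  x0 ∧ (x1 ∧ ¬x0)

Answer: after 4 steps: x0 ∧ (x1 ∧ ¬x0)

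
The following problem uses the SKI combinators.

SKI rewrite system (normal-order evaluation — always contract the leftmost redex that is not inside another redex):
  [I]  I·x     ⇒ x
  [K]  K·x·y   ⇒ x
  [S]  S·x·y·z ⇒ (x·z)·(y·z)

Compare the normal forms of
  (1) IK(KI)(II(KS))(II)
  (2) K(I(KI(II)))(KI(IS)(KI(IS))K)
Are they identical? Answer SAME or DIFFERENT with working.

Answer: SAME — A ⇓ I, B ⇓ I

Derivation:
Term A:
  start: IK(KI)(II(KS))(II)
  →1  K(KI)(II(KS))(II)
  →2  KI(II)
  →3  I

Term B:
  start: K(I(KI(II)))(KI(IS)(KI(IS))K)
  →1  I(KI(II))
  →2  KI(II)
  →3  I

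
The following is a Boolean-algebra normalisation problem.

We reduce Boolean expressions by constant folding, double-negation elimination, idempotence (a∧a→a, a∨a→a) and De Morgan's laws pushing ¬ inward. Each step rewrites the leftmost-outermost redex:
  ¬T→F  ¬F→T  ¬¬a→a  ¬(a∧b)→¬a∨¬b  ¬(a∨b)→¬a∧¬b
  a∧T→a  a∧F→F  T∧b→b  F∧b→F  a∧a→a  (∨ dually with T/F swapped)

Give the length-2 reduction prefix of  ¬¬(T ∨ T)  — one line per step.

Answer: after 2 steps: T

Reduction:
  start: ¬¬(T ∨ T)
  [1] T ∨ T
  [2] T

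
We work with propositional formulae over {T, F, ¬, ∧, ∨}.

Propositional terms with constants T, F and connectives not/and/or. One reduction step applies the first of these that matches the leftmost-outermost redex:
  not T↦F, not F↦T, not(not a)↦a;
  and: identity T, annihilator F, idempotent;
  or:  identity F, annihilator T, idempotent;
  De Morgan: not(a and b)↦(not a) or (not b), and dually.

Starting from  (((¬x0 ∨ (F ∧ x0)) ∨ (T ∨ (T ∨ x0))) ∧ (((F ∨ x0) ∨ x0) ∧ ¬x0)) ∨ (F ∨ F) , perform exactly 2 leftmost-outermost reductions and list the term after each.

Answer: after 2 steps: ((¬x0 ∨ (T ∨ (T ∨ x0))) ∧ (((F ∨ x0) ∨ x0) ∧ ¬x0)) ∨ (F ∨ F)

Working:
  start: (((¬x0 ∨ (F ∧ x0)) ∨ (T ∨ (T ∨ x0))) ∧ (((F ∨ x0) ∨ x0) ∧ ¬x0)) ∨ (F ∨ F)
  [1] (((¬x0 ∨ F) ∨ (T ∨ (T ∨ x0))) ∧ (((F ∨ x0) ∨ x0) ∧ ¬x0)) ∨ (F ∨ F)
  [2] ((¬x0 ∨ (T ∨ (T ∨ x0))) ∧ (((F ∨ x0) ∨ x0) ∧ ¬x0)) ∨ (F ∨ F)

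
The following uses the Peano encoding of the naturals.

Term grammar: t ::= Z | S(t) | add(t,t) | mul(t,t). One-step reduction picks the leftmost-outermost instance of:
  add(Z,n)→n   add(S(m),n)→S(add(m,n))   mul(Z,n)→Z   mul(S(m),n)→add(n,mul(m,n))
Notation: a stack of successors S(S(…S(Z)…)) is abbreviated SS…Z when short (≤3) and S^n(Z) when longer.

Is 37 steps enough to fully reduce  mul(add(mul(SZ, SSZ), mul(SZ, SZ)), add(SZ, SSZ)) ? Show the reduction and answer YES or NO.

Answer: YES — reaches normal form S^9(Z) in 34 ≤ 37 steps

Derivation:
  start: mul(add(mul(SZ, SSZ), mul(SZ, SZ)), add(SZ, SSZ))
  step 1: mul(add(add(SSZ, mul(Z, SSZ)), mul(SZ, SZ)), add(SZ, SSZ))
  step 2: mul(add(S(add(SZ, mul(Z, SSZ))), mul(SZ, SZ)), add(SZ, SSZ))
  step 3: mul(S(add(add(SZ, mul(Z, SSZ)), mul(SZ, SZ))), add(SZ, SSZ))
  step 4: add(add(SZ, SSZ), mul(add(add(SZ, mul(Z, SSZ)), mul(SZ, SZ)), add(SZ, SSZ)))
  step 5: add(S(add(Z, SSZ)), mul(add(add(SZ, mul(Z, SSZ)), mul(SZ, SZ)), add(SZ, SSZ)))
  step 6: S(add(add(Z, SSZ), mul(add(add(SZ, mul(Z, SSZ)), mul(SZ, SZ)), add(SZ, SSZ))))
  step 7: S(add(SSZ, mul(add(add(SZ, mul(Z, SSZ)), mul(SZ, SZ)), add(SZ, SSZ))))
  step 8: S(S(add(SZ, mul(add(add(SZ, mul(Z, SSZ)), mul(SZ, SZ)), add(SZ, SSZ)))))
  step 9: S(S(S(add(Z, mul(add(add(SZ, mul(Z, SSZ)), mul(SZ, SZ)), add(SZ, SSZ))))))
  step 10: S(S(S(mul(add(add(SZ, mul(Z, SSZ)), mul(SZ, SZ)), add(SZ, SSZ)))))
  step 11: S(S(S(mul(add(S(add(Z, mul(Z, SSZ))), mul(SZ, SZ)), add(SZ, SSZ)))))
  step 12: S(S(S(mul(S(add(add(Z, mul(Z, SSZ)), mul(SZ, SZ))), add(SZ, SSZ)))))
  step 13: S(S(S(add(add(SZ, SSZ), mul(add(add(Z, mul(Z, SSZ)), mul(SZ, SZ)), add(SZ, SSZ))))))
  step 14: S(S(S(add(S(add(Z, SSZ)), mul(add(add(Z, mul(Z, SSZ)), mul(SZ, SZ)), add(SZ, SSZ))))))
  step 15: S(S(S(S(add(add(Z, SSZ), mul(add(add(Z, mul(Z, SSZ)), mul(SZ, SZ)), add(SZ, SSZ)))))))
  step 16: S(S(S(S(add(SSZ, mul(add(add(Z, mul(Z, SSZ)), mul(SZ, SZ)), add(SZ, SSZ)))))))
  step 17: S(S(S(S(S(add(SZ, mul(add(add(Z, mul(Z, SSZ)), mul(SZ, SZ)), add(SZ, SSZ))))))))
  step 18: S(S(S(S(S(S(add(Z, mul(add(add(Z, mul(Z, SSZ)), mul(SZ, SZ)), add(SZ, SSZ)))))))))
  step 19: S(S(S(S(S(S(mul(add(add(Z, mul(Z, SSZ)), mul(SZ, SZ)), add(SZ, SSZ))))))))
  step 20: S(S(S(S(S(S(mul(add(mul(Z, SSZ), mul(SZ, SZ)), add(SZ, SSZ))))))))
  step 21: S(S(S(S(S(S(mul(add(Z, mul(SZ, SZ)), add(SZ, SSZ))))))))
  step 22: S(S(S(S(S(S(mul(mul(SZ, SZ), add(SZ, SSZ))))))))
  step 23: S(S(S(S(S(S(mul(add(SZ, mul(Z, SZ)), add(SZ, SSZ))))))))
  step 24: S(S(S(S(S(S(mul(S(add(Z, mul(Z, SZ))), add(SZ, SSZ))))))))
  step 25: S(S(S(S(S(S(add(add(SZ, SSZ), mul(add(Z, mul(Z, SZ)), add(SZ, SSZ)))))))))
  step 26: S(S(S(S(S(S(add(S(add(Z, SSZ)), mul(add(Z, mul(Z, SZ)), add(SZ, SSZ)))))))))
  step 27: S(S(S(S(S(S(S(add(add(Z, SSZ), mul(add(Z, mul(Z, SZ)), add(SZ, SSZ))))))))))
  step 28: S(S(S(S(S(S(S(add(SSZ, mul(add(Z, mul(Z, SZ)), add(SZ, SSZ))))))))))
  step 29: S(S(S(S(S(S(S(S(add(SZ, mul(add(Z, mul(Z, SZ)), add(SZ, SSZ)))))))))))
  step 30: S(S(S(S(S(S(S(S(S(add(Z, mul(add(Z, mul(Z, SZ)), add(SZ, SSZ))))))))))))
  step 31: S(S(S(S(S(S(S(S(S(mul(add(Z, mul(Z, SZ)), add(SZ, SSZ)))))))))))
  step 32: S(S(S(S(S(S(S(S(S(mul(mul(Z, SZ), add(SZ, SSZ)))))))))))
  step 33: S(S(S(S(S(S(S(S(S(mul(Z, add(SZ, SSZ)))))))))))
  step 34: S^9(Z)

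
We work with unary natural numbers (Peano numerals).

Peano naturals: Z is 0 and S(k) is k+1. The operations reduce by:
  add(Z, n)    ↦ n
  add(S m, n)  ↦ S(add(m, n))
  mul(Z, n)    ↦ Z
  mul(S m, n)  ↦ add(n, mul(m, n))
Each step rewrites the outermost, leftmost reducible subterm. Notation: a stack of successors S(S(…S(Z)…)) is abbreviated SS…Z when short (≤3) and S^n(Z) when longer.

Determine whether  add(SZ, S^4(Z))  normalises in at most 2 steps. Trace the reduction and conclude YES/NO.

  start: add(SZ, S^4(Z))
  →1  S(add(Z, S^4(Z)))
  →2  S^5(Z)

Answer: YES — reaches normal form S^5(Z) in 2 ≤ 2 steps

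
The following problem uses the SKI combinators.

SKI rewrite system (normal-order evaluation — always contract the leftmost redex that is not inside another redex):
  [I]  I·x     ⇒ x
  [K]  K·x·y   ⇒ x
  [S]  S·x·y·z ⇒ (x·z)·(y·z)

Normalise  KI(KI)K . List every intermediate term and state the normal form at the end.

Answer: normal form = K  (in 2 steps)

Working:
  start: KI(KI)K
  →1  IK
  →2  K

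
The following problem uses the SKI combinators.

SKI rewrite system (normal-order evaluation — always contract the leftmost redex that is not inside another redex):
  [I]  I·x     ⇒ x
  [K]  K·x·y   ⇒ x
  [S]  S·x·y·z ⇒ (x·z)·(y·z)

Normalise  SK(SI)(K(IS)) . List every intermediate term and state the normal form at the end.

  start: SK(SI)(K(IS))
  step 1: K(K(IS))(SI(K(IS)))
  step 2: K(IS)
  step 3: KS

Answer: normal form = KS  (in 3 steps)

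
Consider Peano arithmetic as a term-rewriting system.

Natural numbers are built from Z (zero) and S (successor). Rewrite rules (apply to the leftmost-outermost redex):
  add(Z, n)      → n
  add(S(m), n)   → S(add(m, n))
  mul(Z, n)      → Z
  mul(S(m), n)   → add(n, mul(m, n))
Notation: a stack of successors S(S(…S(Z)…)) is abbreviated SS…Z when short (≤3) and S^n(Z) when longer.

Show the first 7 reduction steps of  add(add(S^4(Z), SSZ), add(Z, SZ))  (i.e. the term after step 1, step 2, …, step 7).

  start: add(add(S^4(Z), SSZ), add(Z, SZ))
  [1] add(S(add(SSSZ, SSZ)), add(Z, SZ))
  [2] S(add(add(SSSZ, SSZ), add(Z, SZ)))
  [3] S(add(S(add(SSZ, SSZ)), add(Z, SZ)))
  [4] S(S(add(add(SSZ, SSZ), add(Z, SZ))))
  [5] S(S(add(S(add(SZ, SSZ)), add(Z, SZ))))
  [6] S(S(S(add(add(SZ, SSZ), add(Z, SZ)))))
  [7] S(S(S(add(S(add(Z, SSZ)), add(Z, SZ)))))

Answer: after 7 steps: S(S(S(add(S(add(Z, SSZ)), add(Z, SZ)))))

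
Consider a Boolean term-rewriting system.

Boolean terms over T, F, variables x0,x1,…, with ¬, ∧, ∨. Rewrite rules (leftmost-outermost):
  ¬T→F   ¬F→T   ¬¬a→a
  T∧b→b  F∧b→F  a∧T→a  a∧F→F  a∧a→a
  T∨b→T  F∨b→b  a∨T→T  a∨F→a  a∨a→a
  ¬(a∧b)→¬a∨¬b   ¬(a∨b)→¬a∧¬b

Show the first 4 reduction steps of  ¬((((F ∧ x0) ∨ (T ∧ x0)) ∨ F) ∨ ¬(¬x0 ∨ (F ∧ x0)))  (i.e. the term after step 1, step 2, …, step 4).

  start: ¬((((F ∧ x0) ∨ (T ∧ x0)) ∨ F) ∨ ¬(¬x0 ∨ (F ∧ x0)))
  [1] ¬(((F ∧ x0) ∨ (T ∧ x0)) ∨ F) ∧ ¬¬(¬x0 ∨ (F ∧ x0))
  [2] (¬((F ∧ x0) ∨ (T ∧ x0)) ∧ ¬F) ∧ ¬¬(¬x0 ∨ (F ∧ x0))
  [3] ((¬(F ∧ x0) ∧ ¬(T ∧ x0)) ∧ ¬F) ∧ ¬¬(¬x0 ∨ (F ∧ x0))
  [4] (((¬F ∨ ¬x0) ∧ ¬(T ∧ x0)) ∧ ¬F) ∧ ¬¬(¬x0 ∨ (F ∧ x0))

Answer: after 4 steps: (((¬F ∨ ¬x0) ∧ ¬(T ∧ x0)) ∧ ¬F) ∧ ¬¬(¬x0 ∨ (F ∧ x0))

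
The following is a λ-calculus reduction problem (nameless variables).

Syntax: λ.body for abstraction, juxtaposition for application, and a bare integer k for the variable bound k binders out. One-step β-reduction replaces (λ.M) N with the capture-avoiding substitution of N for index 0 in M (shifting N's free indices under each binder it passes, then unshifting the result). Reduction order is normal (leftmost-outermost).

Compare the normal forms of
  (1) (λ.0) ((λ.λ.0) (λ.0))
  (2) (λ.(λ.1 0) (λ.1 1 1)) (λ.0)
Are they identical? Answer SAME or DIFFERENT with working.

Term A:
  start: (λ.0) ((λ.λ.0) (λ.0))
  →1  (λ.λ.0) (λ.0)
  →2  λ.0

Term B:
  start: (λ.(λ.1 0) (λ.1 1 1)) (λ.0)
  →1  (λ.(λ.0) 0) (λ.(λ.0) (λ.0) (λ.0))
  →2  (λ.0) (λ.(λ.0) (λ.0) (λ.0))
  →3  λ.(λ.0) (λ.0) (λ.0)
  →4  λ.(λ.0) (λ.0)
  →5  λ.λ.0

Answer: DIFFERENT — A ⇓ λ.0, B ⇓ λ.λ.0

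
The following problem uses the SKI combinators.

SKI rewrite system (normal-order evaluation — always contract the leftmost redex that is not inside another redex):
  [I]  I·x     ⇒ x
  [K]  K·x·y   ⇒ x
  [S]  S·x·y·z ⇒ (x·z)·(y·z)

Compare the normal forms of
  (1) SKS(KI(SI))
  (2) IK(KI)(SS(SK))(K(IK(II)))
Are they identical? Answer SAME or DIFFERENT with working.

Term A:
  start: SKS(KI(SI))
  →1  K(KI(SI))(S(KI(SI)))
  →2  KI(SI)
  →3  I

Term B:
  start: IK(KI)(SS(SK))(K(IK(II)))
  →1  K(KI)(SS(SK))(K(IK(II)))
  →2  KI(K(IK(II)))
  →3  I

Answer: SAME — A ⇓ I, B ⇓ I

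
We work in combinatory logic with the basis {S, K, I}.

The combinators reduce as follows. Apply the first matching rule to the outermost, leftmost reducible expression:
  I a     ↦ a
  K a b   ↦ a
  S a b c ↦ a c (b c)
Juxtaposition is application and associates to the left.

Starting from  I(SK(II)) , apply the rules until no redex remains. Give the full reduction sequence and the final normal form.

  start: I(SK(II))
  →1  SK(II)
  →2  SKI

Answer: normal form = SKI  (in 2 steps)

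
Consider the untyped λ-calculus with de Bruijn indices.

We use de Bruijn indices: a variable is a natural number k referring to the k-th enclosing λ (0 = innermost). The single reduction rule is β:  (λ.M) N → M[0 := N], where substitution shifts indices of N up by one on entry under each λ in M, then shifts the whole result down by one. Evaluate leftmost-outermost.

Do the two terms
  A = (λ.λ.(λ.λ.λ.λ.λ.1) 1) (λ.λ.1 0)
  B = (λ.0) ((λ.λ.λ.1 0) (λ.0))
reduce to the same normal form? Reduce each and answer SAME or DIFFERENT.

Term A:
  start: (λ.λ.(λ.λ.λ.λ.λ.1) 1) (λ.λ.1 0)
  step 1: λ.(λ.λ.λ.λ.λ.1) (λ.λ.1 0)
  step 2: λ.λ.λ.λ.λ.1

Term B:
  start: (λ.0) ((λ.λ.λ.1 0) (λ.0))
  step 1: (λ.λ.λ.1 0) (λ.0)
  step 2: λ.λ.1 0

Answer: DIFFERENT — A ⇓ λ.λ.λ.λ.λ.1, B ⇓ λ.λ.1 0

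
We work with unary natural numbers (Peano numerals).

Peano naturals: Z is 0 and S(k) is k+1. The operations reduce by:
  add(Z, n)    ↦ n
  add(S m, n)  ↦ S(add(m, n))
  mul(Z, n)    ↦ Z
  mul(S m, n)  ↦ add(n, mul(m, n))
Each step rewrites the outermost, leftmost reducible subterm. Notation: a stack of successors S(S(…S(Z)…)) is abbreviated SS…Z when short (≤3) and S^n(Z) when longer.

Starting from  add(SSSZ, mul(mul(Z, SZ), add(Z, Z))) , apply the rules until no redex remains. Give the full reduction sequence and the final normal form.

Answer: normal form = SSSZ  (in 6 steps)

Working:
  start: add(SSSZ, mul(mul(Z, SZ), add(Z, Z)))
  [1] S(add(SSZ, mul(mul(Z, SZ), add(Z, Z))))
  [2] S(S(add(SZ, mul(mul(Z, SZ), add(Z, Z)))))
  [3] S(S(S(add(Z, mul(mul(Z, SZ), add(Z, Z))))))
  [4] S(S(S(mul(mul(Z, SZ), add(Z, Z)))))
  [5] S(S(S(mul(Z, add(Z, Z)))))
  [6] SSSZ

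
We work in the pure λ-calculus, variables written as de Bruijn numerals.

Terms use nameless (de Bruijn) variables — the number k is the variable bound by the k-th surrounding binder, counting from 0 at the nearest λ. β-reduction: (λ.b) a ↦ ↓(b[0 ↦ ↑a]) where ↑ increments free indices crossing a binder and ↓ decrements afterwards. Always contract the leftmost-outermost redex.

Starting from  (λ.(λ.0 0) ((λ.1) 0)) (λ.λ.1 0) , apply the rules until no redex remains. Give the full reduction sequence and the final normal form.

  start: (λ.(λ.0 0) ((λ.1) 0)) (λ.λ.1 0)
  →1  (λ.0 0) ((λ.λ.λ.1 0) (λ.λ.1 0))
  →2  (λ.λ.λ.1 0) (λ.λ.1 0) ((λ.λ.λ.1 0) (λ.λ.1 0))
  →3  (λ.λ.1 0) ((λ.λ.λ.1 0) (λ.λ.1 0))
  →4  λ.(λ.λ.λ.1 0) (λ.λ.1 0) 0
  →5  λ.(λ.λ.1 0) 0
  →6  λ.λ.1 0

Answer: normal form = λ.λ.1 0  (in 6 steps)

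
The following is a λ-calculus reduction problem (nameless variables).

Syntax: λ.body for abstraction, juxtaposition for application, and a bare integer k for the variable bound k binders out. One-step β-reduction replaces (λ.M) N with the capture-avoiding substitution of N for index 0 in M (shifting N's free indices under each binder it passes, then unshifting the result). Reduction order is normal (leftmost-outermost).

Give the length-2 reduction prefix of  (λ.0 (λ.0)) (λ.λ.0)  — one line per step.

  start: (λ.0 (λ.0)) (λ.λ.0)
  →1  (λ.λ.0) (λ.0)
  →2  λ.0

Answer: after 2 steps: λ.0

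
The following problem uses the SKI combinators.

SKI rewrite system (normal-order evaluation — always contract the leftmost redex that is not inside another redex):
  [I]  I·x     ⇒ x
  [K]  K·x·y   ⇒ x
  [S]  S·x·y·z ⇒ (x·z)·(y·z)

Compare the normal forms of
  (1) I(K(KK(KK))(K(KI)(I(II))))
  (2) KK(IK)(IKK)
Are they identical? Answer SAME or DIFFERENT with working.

Term A:
  start: I(K(KK(KK))(K(KI)(I(II))))
  [1] K(KK(KK))(K(KI)(I(II)))
  [2] KK(KK)
  [3] K

Term B:
  start: KK(IK)(IKK)
  [1] K(IKK)
  [2] K(KK)

Answer: DIFFERENT — A ⇓ K, B ⇓ K(KK)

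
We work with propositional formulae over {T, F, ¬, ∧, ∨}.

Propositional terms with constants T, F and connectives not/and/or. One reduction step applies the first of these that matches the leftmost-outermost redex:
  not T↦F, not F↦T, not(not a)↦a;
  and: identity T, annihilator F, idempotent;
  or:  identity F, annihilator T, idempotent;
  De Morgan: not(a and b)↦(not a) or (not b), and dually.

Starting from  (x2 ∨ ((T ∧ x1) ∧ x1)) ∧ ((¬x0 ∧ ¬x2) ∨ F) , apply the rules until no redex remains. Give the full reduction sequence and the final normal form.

  start: (x2 ∨ ((T ∧ x1) ∧ x1)) ∧ ((¬x0 ∧ ¬x2) ∨ F)
  step 1: (x2 ∨ (x1 ∧ x1)) ∧ ((¬x0 ∧ ¬x2) ∨ F)
  step 2: (x2 ∨ x1) ∧ ((¬x0 ∧ ¬x2) ∨ F)
  step 3: (x2 ∨ x1) ∧ (¬x0 ∧ ¬x2)

Answer: normal form = (x2 ∨ x1) ∧ (¬x0 ∧ ¬x2)  (in 3 steps)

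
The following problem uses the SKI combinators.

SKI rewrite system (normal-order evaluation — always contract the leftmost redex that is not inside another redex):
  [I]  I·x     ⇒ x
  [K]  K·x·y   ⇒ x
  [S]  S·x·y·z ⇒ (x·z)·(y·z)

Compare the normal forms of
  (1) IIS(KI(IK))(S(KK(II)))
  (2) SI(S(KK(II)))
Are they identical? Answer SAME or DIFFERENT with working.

Answer: SAME — A ⇓ SI(SK), B ⇓ SI(SK)

Working:
Term A:
  start: IIS(KI(IK))(S(KK(II)))
  →1  IS(KI(IK))(S(KK(II)))
  →2  S(KI(IK))(S(KK(II)))
  →3  SI(S(KK(II)))
  →4  SI(SK)

Term B:
  start: SI(S(KK(II)))
  →1  SI(SK)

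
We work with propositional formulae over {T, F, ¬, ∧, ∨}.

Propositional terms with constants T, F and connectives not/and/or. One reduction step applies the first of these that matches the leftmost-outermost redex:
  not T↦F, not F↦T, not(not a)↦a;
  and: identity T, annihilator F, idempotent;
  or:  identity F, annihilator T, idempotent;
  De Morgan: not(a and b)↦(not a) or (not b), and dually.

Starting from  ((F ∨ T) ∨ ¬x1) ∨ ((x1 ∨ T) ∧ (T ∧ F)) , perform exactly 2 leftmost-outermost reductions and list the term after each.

Answer: after 2 steps: T ∨ ((x1 ∨ T) ∧ (T ∧ F))

Reduction:
  start: ((F ∨ T) ∨ ¬x1) ∨ ((x1 ∨ T) ∧ (T ∧ F))
  →1  (T ∨ ¬x1) ∨ ((x1 ∨ T) ∧ (T ∧ F))
  →2  T ∨ ((x1 ∨ T) ∧ (T ∧ F))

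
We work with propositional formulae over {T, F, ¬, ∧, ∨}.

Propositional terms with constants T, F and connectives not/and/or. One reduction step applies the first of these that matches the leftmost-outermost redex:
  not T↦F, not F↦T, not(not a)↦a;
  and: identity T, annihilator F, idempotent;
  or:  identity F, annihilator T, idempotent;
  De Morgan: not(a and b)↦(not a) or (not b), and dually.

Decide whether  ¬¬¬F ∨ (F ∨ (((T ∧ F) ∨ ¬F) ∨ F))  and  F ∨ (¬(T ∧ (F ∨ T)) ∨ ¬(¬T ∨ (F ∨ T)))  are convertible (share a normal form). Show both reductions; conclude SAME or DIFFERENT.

Answer: DIFFERENT — A ⇓ T, B ⇓ F

Derivation:
Term A:
  start: ¬¬¬F ∨ (F ∨ (((T ∧ F) ∨ ¬F) ∨ F))
  [1] ¬F ∨ (F ∨ (((T ∧ F) ∨ ¬F) ∨ F))
  [2] T ∨ (F ∨ (((T ∧ F) ∨ ¬F) ∨ F))
  [3] T

Term B:
  start: F ∨ (¬(T ∧ (F ∨ T)) ∨ ¬(¬T ∨ (F ∨ T)))
  [1] ¬(T ∧ (F ∨ T)) ∨ ¬(¬T ∨ (F ∨ T))
  [2] (¬T ∨ ¬(F ∨ T)) ∨ ¬(¬T ∨ (F ∨ T))
  [3] (F ∨ ¬(F ∨ T)) ∨ ¬(¬T ∨ (F ∨ T))
  [4] ¬(F ∨ T) ∨ ¬(¬T ∨ (F ∨ T))
  [5] (¬F ∧ ¬T) ∨ ¬(¬T ∨ (F ∨ T))
  [6] (T ∧ ¬T) ∨ ¬(¬T ∨ (F ∨ T))
  [7] ¬T ∨ ¬(¬T ∨ (F ∨ T))
  [8] F ∨ ¬(¬T ∨ (F ∨ T))
  [9] ¬(¬T ∨ (F ∨ T))
  [10] ¬¬T ∧ ¬(F ∨ T)
  [11] T ∧ ¬(F ∨ T)
  [12] ¬(F ∨ T)
  [13] ¬F ∧ ¬T
  [14] T ∧ ¬T
  [15] ¬T
  [16] F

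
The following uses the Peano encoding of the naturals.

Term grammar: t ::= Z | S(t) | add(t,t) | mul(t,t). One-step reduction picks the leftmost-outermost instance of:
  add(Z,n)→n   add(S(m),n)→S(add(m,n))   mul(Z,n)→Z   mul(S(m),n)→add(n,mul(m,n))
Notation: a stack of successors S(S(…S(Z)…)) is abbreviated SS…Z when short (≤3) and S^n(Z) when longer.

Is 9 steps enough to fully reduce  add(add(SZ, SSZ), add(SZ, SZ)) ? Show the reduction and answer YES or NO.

Answer: YES — reaches normal form S^5(Z) in 8 ≤ 9 steps

Reduction:
  start: add(add(SZ, SSZ), add(SZ, SZ))
  →1  add(S(add(Z, SSZ)), add(SZ, SZ))
  →2  S(add(add(Z, SSZ), add(SZ, SZ)))
  →3  S(add(SSZ, add(SZ, SZ)))
  →4  S(S(add(SZ, add(SZ, SZ))))
  →5  S(S(S(add(Z, add(SZ, SZ)))))
  →6  S(S(S(add(SZ, SZ))))
  →7  S(S(S(S(add(Z, SZ)))))
  →8  S^5(Z)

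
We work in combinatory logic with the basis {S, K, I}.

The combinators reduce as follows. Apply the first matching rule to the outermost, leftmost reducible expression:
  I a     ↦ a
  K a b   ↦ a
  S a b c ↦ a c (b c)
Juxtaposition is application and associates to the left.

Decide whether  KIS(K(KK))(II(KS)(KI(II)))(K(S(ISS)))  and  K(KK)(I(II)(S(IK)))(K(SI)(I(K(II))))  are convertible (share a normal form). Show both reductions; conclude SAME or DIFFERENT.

Answer: SAME — A ⇓ K, B ⇓ K

Derivation:
Term A:
  start: KIS(K(KK))(II(KS)(KI(II)))(K(S(ISS)))
  →1  I(K(KK))(II(KS)(KI(II)))(K(S(ISS)))
  →2  K(KK)(II(KS)(KI(II)))(K(S(ISS)))
  →3  KK(K(S(ISS)))
  →4  K

Term B:
  start: K(KK)(I(II)(S(IK)))(K(SI)(I(K(II))))
  →1  KK(K(SI)(I(K(II))))
  →2  K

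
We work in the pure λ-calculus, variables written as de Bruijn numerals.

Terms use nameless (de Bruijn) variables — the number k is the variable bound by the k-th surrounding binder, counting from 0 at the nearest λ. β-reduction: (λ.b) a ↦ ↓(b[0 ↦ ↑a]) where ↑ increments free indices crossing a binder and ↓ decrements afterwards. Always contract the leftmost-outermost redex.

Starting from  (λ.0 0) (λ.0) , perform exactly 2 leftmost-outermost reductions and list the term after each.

Answer: after 2 steps: λ.0

Derivation:
  start: (λ.0 0) (λ.0)
  →1  (λ.0) (λ.0)
  →2  λ.0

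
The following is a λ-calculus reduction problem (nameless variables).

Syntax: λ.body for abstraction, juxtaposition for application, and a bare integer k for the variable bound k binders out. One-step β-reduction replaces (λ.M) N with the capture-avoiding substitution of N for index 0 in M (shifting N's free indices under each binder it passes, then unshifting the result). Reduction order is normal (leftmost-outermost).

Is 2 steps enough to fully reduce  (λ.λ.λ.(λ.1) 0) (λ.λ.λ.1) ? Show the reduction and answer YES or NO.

  start: (λ.λ.λ.(λ.1) 0) (λ.λ.λ.1)
  →1  λ.λ.(λ.1) 0
  →2  λ.λ.0

Answer: YES — reaches normal form λ.λ.0 in 2 ≤ 2 steps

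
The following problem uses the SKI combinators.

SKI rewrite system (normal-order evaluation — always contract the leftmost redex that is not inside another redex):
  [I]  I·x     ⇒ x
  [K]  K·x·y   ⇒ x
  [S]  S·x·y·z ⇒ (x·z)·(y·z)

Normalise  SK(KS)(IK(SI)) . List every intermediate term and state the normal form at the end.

  start: SK(KS)(IK(SI))
  [1] K(IK(SI))(KS(IK(SI)))
  [2] IK(SI)
  [3] K(SI)

Answer: normal form = K(SI)  (in 3 steps)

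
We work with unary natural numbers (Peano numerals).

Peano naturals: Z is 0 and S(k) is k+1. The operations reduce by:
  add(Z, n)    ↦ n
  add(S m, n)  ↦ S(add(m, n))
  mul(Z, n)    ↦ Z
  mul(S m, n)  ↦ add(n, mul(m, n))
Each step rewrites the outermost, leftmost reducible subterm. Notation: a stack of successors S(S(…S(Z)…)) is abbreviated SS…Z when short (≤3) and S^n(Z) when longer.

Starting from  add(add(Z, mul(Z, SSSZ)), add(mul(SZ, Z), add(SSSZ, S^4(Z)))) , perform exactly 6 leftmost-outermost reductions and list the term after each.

  start: add(add(Z, mul(Z, SSSZ)), add(mul(SZ, Z), add(SSSZ, S^4(Z))))
  →1  add(mul(Z, SSSZ), add(mul(SZ, Z), add(SSSZ, S^4(Z))))
  →2  add(Z, add(mul(SZ, Z), add(SSSZ, S^4(Z))))
  →3  add(mul(SZ, Z), add(SSSZ, S^4(Z)))
  →4  add(add(Z, mul(Z, Z)), add(SSSZ, S^4(Z)))
  →5  add(mul(Z, Z), add(SSSZ, S^4(Z)))
  →6  add(Z, add(SSSZ, S^4(Z)))

Answer: after 6 steps: add(Z, add(SSSZ, S^4(Z)))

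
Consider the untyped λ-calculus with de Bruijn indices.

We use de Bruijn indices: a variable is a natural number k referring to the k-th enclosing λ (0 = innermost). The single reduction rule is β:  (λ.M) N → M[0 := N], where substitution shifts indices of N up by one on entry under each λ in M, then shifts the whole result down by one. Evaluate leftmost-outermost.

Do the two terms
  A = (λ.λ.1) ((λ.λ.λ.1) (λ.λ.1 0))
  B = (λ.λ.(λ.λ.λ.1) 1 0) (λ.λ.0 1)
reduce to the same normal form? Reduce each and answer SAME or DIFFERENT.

Term A:
  start: (λ.λ.1) ((λ.λ.λ.1) (λ.λ.1 0))
  step 1: λ.(λ.λ.λ.1) (λ.λ.1 0)
  step 2: λ.λ.λ.1

Term B:
  start: (λ.λ.(λ.λ.λ.1) 1 0) (λ.λ.0 1)
  step 1: λ.(λ.λ.λ.1) (λ.λ.0 1) 0
  step 2: λ.(λ.λ.1) 0
  step 3: λ.λ.1

Answer: DIFFERENT — A ⇓ λ.λ.λ.1, B ⇓ λ.λ.1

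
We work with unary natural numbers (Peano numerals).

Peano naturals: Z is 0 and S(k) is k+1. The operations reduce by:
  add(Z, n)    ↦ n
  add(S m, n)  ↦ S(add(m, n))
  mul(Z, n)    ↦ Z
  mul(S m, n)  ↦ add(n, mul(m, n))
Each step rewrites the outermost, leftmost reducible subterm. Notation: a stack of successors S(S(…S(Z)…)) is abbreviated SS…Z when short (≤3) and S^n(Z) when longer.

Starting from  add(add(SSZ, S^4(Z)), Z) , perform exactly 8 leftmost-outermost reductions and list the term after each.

  start: add(add(SSZ, S^4(Z)), Z)
  →1  add(S(add(SZ, S^4(Z))), Z)
  →2  S(add(add(SZ, S^4(Z)), Z))
  →3  S(add(S(add(Z, S^4(Z))), Z))
  →4  S(S(add(add(Z, S^4(Z)), Z)))
  →5  S(S(add(S^4(Z), Z)))
  →6  S(S(S(add(SSSZ, Z))))
  →7  S(S(S(S(add(SSZ, Z)))))
  →8  S(S(S(S(S(add(SZ, Z))))))

Answer: after 8 steps: S(S(S(S(S(add(SZ, Z))))))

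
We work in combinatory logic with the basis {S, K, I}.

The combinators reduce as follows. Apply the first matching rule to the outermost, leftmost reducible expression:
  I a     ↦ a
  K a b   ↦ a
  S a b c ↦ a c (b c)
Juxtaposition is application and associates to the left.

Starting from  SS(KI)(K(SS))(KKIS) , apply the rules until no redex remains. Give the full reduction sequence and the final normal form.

  start: SS(KI)(K(SS))(KKIS)
  [1] S(K(SS))(KI(K(SS)))(KKIS)
  [2] K(SS)(KKIS)(KI(K(SS))(KKIS))
  [3] SS(KI(K(SS))(KKIS))
  [4] SS(I(KKIS))
  [5] SS(KKIS)
  [6] SS(KS)

Answer: normal form = SS(KS)  (in 6 steps)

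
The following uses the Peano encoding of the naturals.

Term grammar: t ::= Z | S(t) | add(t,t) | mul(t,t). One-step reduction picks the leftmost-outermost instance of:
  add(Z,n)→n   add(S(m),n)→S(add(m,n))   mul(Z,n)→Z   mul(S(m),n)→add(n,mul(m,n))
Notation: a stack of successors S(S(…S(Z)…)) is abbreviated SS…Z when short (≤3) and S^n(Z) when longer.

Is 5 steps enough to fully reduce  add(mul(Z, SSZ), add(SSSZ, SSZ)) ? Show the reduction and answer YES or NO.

  start: add(mul(Z, SSZ), add(SSSZ, SSZ))
  →1  add(Z, add(SSSZ, SSZ))
  →2  add(SSSZ, SSZ)
  →3  S(add(SSZ, SSZ))
  →4  S(S(add(SZ, SSZ)))
  →5  S(S(S(add(Z, SSZ))))

Answer: NO — after 5 steps the term is S(S(S(add(Z, SSZ)))), not yet normal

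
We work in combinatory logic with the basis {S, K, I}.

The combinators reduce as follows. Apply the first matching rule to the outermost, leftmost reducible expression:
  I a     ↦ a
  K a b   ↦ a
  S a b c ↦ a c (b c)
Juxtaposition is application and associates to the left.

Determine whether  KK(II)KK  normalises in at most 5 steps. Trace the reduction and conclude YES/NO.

  start: KK(II)KK
  [1] KKK
  [2] K

Answer: YES — reaches normal form K in 2 ≤ 5 steps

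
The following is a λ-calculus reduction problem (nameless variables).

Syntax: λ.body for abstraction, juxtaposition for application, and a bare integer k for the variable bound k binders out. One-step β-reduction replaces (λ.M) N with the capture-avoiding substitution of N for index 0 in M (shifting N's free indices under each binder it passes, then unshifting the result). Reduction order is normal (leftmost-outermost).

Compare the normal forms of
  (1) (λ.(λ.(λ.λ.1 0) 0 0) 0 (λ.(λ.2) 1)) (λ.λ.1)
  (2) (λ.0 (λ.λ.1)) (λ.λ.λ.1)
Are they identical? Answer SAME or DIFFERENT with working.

Term A:
  start: (λ.(λ.(λ.λ.1 0) 0 0) 0 (λ.(λ.2) 1)) (λ.λ.1)
  step 1: (λ.(λ.λ.1 0) 0 0) (λ.λ.1) (λ.(λ.λ.λ.1) (λ.λ.1))
  step 2: (λ.λ.1 0) (λ.λ.1) (λ.λ.1) (λ.(λ.λ.λ.1) (λ.λ.1))
  step 3: (λ.(λ.λ.1) 0) (λ.λ.1) (λ.(λ.λ.λ.1) (λ.λ.1))
  step 4: (λ.λ.1) (λ.λ.1) (λ.(λ.λ.λ.1) (λ.λ.1))
  step 5: (λ.λ.λ.1) (λ.(λ.λ.λ.1) (λ.λ.1))
  step 6: λ.λ.1

Term B:
  start: (λ.0 (λ.λ.1)) (λ.λ.λ.1)
  step 1: (λ.λ.λ.1) (λ.λ.1)
  step 2: λ.λ.1

Answer: SAME — A ⇓ λ.λ.1, B ⇓ λ.λ.1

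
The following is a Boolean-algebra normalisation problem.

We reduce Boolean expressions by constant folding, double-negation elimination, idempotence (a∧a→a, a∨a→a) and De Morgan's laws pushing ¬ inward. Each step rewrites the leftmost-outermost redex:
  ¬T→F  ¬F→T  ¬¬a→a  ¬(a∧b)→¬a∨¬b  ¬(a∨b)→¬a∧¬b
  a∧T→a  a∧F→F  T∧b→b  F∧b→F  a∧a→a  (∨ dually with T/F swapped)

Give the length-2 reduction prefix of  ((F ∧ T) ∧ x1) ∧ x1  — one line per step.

Answer: after 2 steps: F ∧ x1

Reduction:
  start: ((F ∧ T) ∧ x1) ∧ x1
  step 1: (F ∧ x1) ∧ x1
  step 2: F ∧ x1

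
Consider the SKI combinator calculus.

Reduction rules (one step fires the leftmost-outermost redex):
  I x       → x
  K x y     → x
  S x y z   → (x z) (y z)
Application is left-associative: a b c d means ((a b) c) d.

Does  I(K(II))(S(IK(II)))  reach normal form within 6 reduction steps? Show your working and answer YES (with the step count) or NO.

Answer: YES — reaches normal form I in 3 ≤ 6 steps

Working:
  start: I(K(II))(S(IK(II)))
  step 1: K(II)(S(IK(II)))
  step 2: II
  step 3: I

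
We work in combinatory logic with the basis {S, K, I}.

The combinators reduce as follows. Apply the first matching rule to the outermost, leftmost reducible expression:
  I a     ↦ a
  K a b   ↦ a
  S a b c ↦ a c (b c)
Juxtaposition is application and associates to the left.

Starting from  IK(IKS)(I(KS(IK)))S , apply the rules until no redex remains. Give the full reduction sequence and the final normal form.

Answer: normal form = S  (in 4 steps)

Derivation:
  start: IK(IKS)(I(KS(IK)))S
  [1] K(IKS)(I(KS(IK)))S
  [2] IKSS
  [3] KSS
  [4] S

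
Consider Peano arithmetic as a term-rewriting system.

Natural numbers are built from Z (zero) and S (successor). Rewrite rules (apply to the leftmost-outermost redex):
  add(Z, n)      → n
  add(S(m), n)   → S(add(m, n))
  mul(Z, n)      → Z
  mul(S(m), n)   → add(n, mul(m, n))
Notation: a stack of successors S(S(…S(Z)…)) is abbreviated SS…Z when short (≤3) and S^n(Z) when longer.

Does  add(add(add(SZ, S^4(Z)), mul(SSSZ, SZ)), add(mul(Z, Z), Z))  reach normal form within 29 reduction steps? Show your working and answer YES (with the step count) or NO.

Answer: YES — reaches normal form S^8(Z) in 29 ≤ 29 steps

Reduction:
  start: add(add(add(SZ, S^4(Z)), mul(SSSZ, SZ)), add(mul(Z, Z), Z))
  →1  add(add(S(add(Z, S^4(Z))), mul(SSSZ, SZ)), add(mul(Z, Z), Z))
  →2  add(S(add(add(Z, S^4(Z)), mul(SSSZ, SZ))), add(mul(Z, Z), Z))
  →3  S(add(add(add(Z, S^4(Z)), mul(SSSZ, SZ)), add(mul(Z, Z), Z)))
  →4  S(add(add(S^4(Z), mul(SSSZ, SZ)), add(mul(Z, Z), Z)))
  →5  S(add(S(add(SSSZ, mul(SSSZ, SZ))), add(mul(Z, Z), Z)))
  →6  S(S(add(add(SSSZ, mul(SSSZ, SZ)), add(mul(Z, Z), Z))))
  →7  S(S(add(S(add(SSZ, mul(SSSZ, SZ))), add(mul(Z, Z), Z))))
  →8  S(S(S(add(add(SSZ, mul(SSSZ, SZ)), add(mul(Z, Z), Z)))))
  →9  S(S(S(add(S(add(SZ, mul(SSSZ, SZ))), add(mul(Z, Z), Z)))))
  →10  S(S(S(S(add(add(SZ, mul(SSSZ, SZ)), add(mul(Z, Z), Z))))))
  →11  S(S(S(S(add(S(add(Z, mul(SSSZ, SZ))), add(mul(Z, Z), Z))))))
  →12  S(S(S(S(S(add(add(Z, mul(SSSZ, SZ)), add(mul(Z, Z), Z)))))))
  →13  S(S(S(S(S(add(mul(SSSZ, SZ), add(mul(Z, Z), Z)))))))
  →14  S(S(S(S(S(add(add(SZ, mul(SSZ, SZ)), add(mul(Z, Z), Z)))))))
  →15  S(S(S(S(S(add(S(add(Z, mul(SSZ, SZ))), add(mul(Z, Z), Z)))))))
  →16  S(S(S(S(S(S(add(add(Z, mul(SSZ, SZ)), add(mul(Z, Z), Z))))))))
  →17  S(S(S(S(S(S(add(mul(SSZ, SZ), add(mul(Z, Z), Z))))))))
  →18  S(S(S(S(S(S(add(add(SZ, mul(SZ, SZ)), add(mul(Z, Z), Z))))))))
  →19  S(S(S(S(S(S(add(S(add(Z, mul(SZ, SZ))), add(mul(Z, Z), Z))))))))
  →20  S(S(S(S(S(S(S(add(add(Z, mul(SZ, SZ)), add(mul(Z, Z), Z)))))))))
  →21  S(S(S(S(S(S(S(add(mul(SZ, SZ), add(mul(Z, Z), Z)))))))))
  →22  S(S(S(S(S(S(S(add(add(SZ, mul(Z, SZ)), add(mul(Z, Z), Z)))))))))
  →23  S(S(S(S(S(S(S(add(S(add(Z, mul(Z, SZ))), add(mul(Z, Z), Z)))))))))
  →24  S(S(S(S(S(S(S(S(add(add(Z, mul(Z, SZ)), add(mul(Z, Z), Z))))))))))
  →25  S(S(S(S(S(S(S(S(add(mul(Z, SZ), add(mul(Z, Z), Z))))))))))
  →26  S(S(S(S(S(S(S(S(add(Z, add(mul(Z, Z), Z))))))))))
  →27  S(S(S(S(S(S(S(S(add(mul(Z, Z), Z)))))))))
  →28  S(S(S(S(S(S(S(S(add(Z, Z)))))))))
  →29  S^8(Z)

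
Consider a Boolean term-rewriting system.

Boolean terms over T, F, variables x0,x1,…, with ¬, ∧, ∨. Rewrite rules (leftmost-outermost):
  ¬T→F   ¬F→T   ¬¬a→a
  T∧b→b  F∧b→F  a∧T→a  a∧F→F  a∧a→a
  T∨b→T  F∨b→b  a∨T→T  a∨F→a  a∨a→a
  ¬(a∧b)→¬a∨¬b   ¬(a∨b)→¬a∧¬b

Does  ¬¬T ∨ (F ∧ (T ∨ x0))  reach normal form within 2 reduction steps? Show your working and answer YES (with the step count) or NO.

  start: ¬¬T ∨ (F ∧ (T ∨ x0))
  [1] T ∨ (F ∧ (T ∨ x0))
  [2] T

Answer: YES — reaches normal form T in 2 ≤ 2 steps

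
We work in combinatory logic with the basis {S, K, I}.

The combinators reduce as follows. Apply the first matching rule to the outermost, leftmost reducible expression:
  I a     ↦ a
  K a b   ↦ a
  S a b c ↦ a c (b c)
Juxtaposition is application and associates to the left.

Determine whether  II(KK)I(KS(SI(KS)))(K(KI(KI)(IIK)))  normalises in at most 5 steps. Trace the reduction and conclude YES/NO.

Answer: YES — reaches normal form S in 5 ≤ 5 steps

Working:
  start: II(KK)I(KS(SI(KS)))(K(KI(KI)(IIK)))
  [1] I(KK)I(KS(SI(KS)))(K(KI(KI)(IIK)))
  [2] KKI(KS(SI(KS)))(K(KI(KI)(IIK)))
  [3] K(KS(SI(KS)))(K(KI(KI)(IIK)))
  [4] KS(SI(KS))
  [5] S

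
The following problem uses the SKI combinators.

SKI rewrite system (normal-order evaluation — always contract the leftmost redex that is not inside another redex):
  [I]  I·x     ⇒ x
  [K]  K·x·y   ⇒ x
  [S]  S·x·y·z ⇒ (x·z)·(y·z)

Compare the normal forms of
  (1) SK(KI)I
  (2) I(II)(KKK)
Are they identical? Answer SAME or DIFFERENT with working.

Term A:
  start: SK(KI)I
  →1  KI(KII)
  →2  I

Term B:
  start: I(II)(KKK)
  →1  II(KKK)
  →2  I(KKK)
  →3  KKK
  →4  K

Answer: DIFFERENT — A ⇓ I, B ⇓ K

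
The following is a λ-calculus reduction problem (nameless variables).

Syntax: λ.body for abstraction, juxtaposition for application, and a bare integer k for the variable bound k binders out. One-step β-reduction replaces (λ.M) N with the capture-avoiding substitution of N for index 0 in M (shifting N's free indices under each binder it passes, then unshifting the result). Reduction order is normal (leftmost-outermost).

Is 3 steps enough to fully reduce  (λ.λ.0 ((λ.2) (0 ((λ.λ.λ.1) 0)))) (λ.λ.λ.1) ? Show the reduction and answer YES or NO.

Answer: YES — reaches normal form λ.0 (λ.λ.λ.1) in 2 ≤ 3 steps

Working:
  start: (λ.λ.0 ((λ.2) (0 ((λ.λ.λ.1) 0)))) (λ.λ.λ.1)
  step 1: λ.0 ((λ.λ.λ.λ.1) (0 ((λ.λ.λ.1) 0)))
  step 2: λ.0 (λ.λ.λ.1)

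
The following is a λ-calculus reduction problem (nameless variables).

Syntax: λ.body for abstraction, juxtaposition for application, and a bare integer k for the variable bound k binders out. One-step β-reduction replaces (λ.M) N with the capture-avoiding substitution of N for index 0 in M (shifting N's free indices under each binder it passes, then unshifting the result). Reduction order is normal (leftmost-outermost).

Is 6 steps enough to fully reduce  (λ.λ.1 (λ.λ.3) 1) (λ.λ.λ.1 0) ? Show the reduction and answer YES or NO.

  start: (λ.λ.1 (λ.λ.3) 1) (λ.λ.λ.1 0)
  →1  λ.(λ.λ.λ.1 0) (λ.λ.λ.λ.λ.1 0) (λ.λ.λ.1 0)
  →2  λ.(λ.λ.1 0) (λ.λ.λ.1 0)
  →3  λ.λ.(λ.λ.λ.1 0) 0
  →4  λ.λ.λ.λ.1 0

Answer: YES — reaches normal form λ.λ.λ.λ.1 0 in 4 ≤ 6 steps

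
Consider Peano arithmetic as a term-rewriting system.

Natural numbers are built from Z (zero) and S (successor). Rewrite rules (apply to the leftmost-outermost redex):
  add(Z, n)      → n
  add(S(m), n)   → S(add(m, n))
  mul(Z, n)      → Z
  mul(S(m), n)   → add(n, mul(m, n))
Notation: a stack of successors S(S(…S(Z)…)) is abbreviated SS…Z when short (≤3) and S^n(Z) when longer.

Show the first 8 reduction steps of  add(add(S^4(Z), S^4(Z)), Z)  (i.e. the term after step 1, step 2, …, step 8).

Answer: after 8 steps: S(S(S(S(add(add(Z, S^4(Z)), Z)))))

Working:
  start: add(add(S^4(Z), S^4(Z)), Z)
  →1  add(S(add(SSSZ, S^4(Z))), Z)
  →2  S(add(add(SSSZ, S^4(Z)), Z))
  →3  S(add(S(add(SSZ, S^4(Z))), Z))
  →4  S(S(add(add(SSZ, S^4(Z)), Z)))
  →5  S(S(add(S(add(SZ, S^4(Z))), Z)))
  →6  S(S(S(add(add(SZ, S^4(Z)), Z))))
  →7  S(S(S(add(S(add(Z, S^4(Z))), Z))))
  →8  S(S(S(S(add(add(Z, S^4(Z)), Z)))))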